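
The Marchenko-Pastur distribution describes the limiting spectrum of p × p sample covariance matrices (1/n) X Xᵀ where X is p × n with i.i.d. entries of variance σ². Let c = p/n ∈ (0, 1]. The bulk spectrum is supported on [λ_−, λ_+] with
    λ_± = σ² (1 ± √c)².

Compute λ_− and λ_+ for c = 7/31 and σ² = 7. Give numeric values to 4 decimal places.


c = 7/31 = 0.225806; √c = 0.475191.
λ_− = σ² (1 − √c)² = 7 · (1 − 0.475191)² = 7 · (0.524809)² = 1.927972.
λ_+ = σ² (1 + √c)² = 7 · (1 + 0.475191)² = 7 · (1.475191)² = 15.233319.

Rounded to 4 decimal places: λ_− ≈ 1.9280, λ_+ ≈ 15.2333.


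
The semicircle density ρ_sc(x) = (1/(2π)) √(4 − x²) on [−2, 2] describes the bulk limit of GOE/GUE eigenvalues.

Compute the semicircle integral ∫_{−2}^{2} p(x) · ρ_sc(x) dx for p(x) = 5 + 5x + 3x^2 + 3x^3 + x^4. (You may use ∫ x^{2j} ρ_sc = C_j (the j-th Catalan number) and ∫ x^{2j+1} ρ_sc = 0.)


Write p(x) = Σ a_i x^i, split into monomials and integrate each against ρ_sc separately.
Using ∫ x^{2j} ρ_sc = C_j = (1/(j+1)) C(2j, j) (Catalan numbers) and ∫ x^{2j+1} ρ_sc = 0 (odd monomials vanish by symmetry):
  i = 0 (even): a_0 · C_{0} = 5 · 1 = 5
  i = 1 (odd): ∫ x^1 ρ_sc = 0 (vanishes)
  i = 2 (even): a_2 · C_{1} = 3 · 1 = 3
  i = 3 (odd): ∫ x^3 ρ_sc = 0 (vanishes)
  i = 4 (even): a_4 · C_{2} = 1 · 2 = 2

Summing the contributions: ∫_{−2}^{2} p(x) ρ_sc(x) dx = 5 + 3 + 2 = 10.


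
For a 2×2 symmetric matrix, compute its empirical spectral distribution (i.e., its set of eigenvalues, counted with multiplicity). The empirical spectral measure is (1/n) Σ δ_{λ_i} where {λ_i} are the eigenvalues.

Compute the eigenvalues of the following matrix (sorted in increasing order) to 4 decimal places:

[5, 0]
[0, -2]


Since M is real symmetric, both eigenvalues are real; they are the roots of det(λI − M) = λ² − (tr M) λ + det M.
tr M = 5 + (-2) = 3.
det M = 5·(-2) − 0² = -10 − 0 = -10.
Characteristic polynomial: λ² − 3λ − 10 = 0.
Discriminant Δ = (tr M)² − 4·det M = 9 − (-40) = 49; √Δ = 7.000000.
λ = (tr M ± √Δ)/2 = (3 ± 7.000000)/2, giving (tr M − √Δ)/2 = -2.0000 and (tr M + √Δ)/2 = 5.0000.

Eigenvalues sorted in increasing order: [-2.0000, 5.0000].


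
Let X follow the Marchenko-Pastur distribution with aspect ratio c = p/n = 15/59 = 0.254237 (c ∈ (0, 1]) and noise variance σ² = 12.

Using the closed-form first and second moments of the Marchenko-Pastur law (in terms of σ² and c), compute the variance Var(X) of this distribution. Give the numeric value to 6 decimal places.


Recall the MP moments m_1 = E[X] = σ² and m_2 = E[X²] = σ⁴ (1 + c).
m_1 = E[X] = σ² = 12, so m_1² = 144.
m_2 = E[X²] = σ⁴ (1 + c) = 144 · (1 + 0.254237) = 144 · 1.254237 = 180.610169.
(Note m_2 − m_1² simplifies to c · σ⁴ = 0.254237 · 144.)

Var(X) = m_2 − m_1² = 180.610169 − 144 = 36.610169.


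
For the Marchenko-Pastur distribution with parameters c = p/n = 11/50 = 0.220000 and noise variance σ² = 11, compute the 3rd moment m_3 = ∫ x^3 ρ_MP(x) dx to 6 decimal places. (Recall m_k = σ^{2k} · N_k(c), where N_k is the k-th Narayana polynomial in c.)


E[X³] = σ⁶ (1 + 3c + c²) (third MP moment). With σ² = 11 (so σ⁶ = 1331) and c = 11/50 = 0.220000: E[X³] = 1331 · (1 + 3·0.220000 + (0.220000)²) = 1331 · 1.708400.

So E[X^3] = 2273.880400.


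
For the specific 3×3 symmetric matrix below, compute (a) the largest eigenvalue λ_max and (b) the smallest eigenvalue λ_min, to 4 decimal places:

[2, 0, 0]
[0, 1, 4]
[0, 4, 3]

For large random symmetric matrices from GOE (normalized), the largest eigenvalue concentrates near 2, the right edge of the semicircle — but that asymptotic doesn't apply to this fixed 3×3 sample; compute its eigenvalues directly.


Since M is real symmetric, all three eigenvalues are real; they are the roots of det(λI − M) = λ³ − (tr M) λ² + s λ − det M, where s is the sum of the principal 2×2 minors.
tr M = 2 + 1 + 3 = 6.
s = (2·1 − 0²) + (2·3 − 0²) + (1·3 − 4²) = 2 + 6 + (-13) = -5.
det M (expand along row 1) = 2·(-13) − 0·0 + 0·0 = -26.
Characteristic polynomial: λ³ − 6λ² − 5λ + 26 = 0.
Substitute λ = y + (tr M)/3 = y + 2.000000 to remove the quadratic term: y³ + p·y + q = 0 with p = s − (tr M)²/3 = -17.000000 and q = −2(tr M)³/27 + (tr M)·s/3 − det M = 0.000000.
Three real roots ⇒ use the trigonometric (Viète) form: r = 2√(−p/3) = 4.760952, φ = arccos(3q/(p·r)) = arccos(0.000000) = 1.570796 rad.
y_k = r·cos(φ/3 − 2πk/3) for k = 0, 1, 2 gives y = 4.123106, 0.000000, -4.123106.
λ_k = y_k + 2.000000 gives λ = 6.1231, 2.0000, -2.1231 (check: the sum is 6.0000 = tr M).

Hence λ_max = 6.1231 and λ_min = -2.1231.


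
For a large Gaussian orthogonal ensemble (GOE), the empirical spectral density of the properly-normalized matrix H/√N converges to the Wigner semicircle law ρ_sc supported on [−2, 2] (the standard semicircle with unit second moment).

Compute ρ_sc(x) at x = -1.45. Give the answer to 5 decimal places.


ρ_sc(x) = (1/(2π)) √(4 − x²). With x = -1.45:
  4 − x² = 4 − (-1.45)² = 4 − 2.102500 = 1.897500.
  √(4 − x²) = 1.377498.
  1/(2π) = 0.159155.
  ρ_sc(-1.45) = 0.159155 · 1.377498 = 0.219236.

Rounded to 5 decimal places: ρ_sc(-1.45) ≈ 0.21924.


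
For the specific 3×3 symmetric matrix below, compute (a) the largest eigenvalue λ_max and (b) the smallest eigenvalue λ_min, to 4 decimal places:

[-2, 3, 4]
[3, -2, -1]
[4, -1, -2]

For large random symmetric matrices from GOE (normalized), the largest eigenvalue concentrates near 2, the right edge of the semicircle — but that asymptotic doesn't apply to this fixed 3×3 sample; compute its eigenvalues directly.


Since M is real symmetric, all three eigenvalues are real; they are the roots of det(λI − M) = λ³ − (tr M) λ² + s λ − det M, where s is the sum of the principal 2×2 minors.
tr M = -2 + (-2) + (-2) = -6.
s = ((-2)·(-2) − 3²) + ((-2)·(-2) − 4²) + ((-2)·(-2) − (-1)²) = -5 + (-12) + 3 = -14.
det M (expand along row 1) = (-2)·3 − 3·(-2) + 4·5 = 20.
Characteristic polynomial: λ³ + 6λ² − 14λ − 20 = 0.
Substitute λ = y + (tr M)/3 = y − 2.000000 to remove the quadratic term: y³ + p·y + q = 0 with p = s − (tr M)²/3 = -26.000000 and q = −2(tr M)³/27 + (tr M)·s/3 − det M = 24.000000.
Three real roots ⇒ use the trigonometric (Viète) form: r = 2√(−p/3) = 5.887841, φ = arccos(3q/(p·r)) = arccos(-0.470330) = 2.060462 rad.
y_k = r·cos(φ/3 − 2πk/3) for k = 0, 1, 2 gives y = 4.552867, 0.956762, -5.509629.
λ_k = y_k − 2.000000 gives λ = 2.5529, -1.0432, -7.5096 (check: the sum is -6.0000 = tr M).

Hence λ_max = 2.5529 and λ_min = -7.5096.


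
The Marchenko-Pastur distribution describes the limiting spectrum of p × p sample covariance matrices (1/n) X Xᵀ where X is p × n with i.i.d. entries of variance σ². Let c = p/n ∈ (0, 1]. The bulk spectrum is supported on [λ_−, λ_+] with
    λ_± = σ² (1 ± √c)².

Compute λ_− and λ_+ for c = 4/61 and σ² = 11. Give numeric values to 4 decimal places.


c = 4/61 = 0.065574; √c = 0.256074.
λ_− = σ² (1 − √c)² = 11 · (1 − 0.256074)² = 11 · (0.743926)² = 6.087689.
λ_+ = σ² (1 + √c)² = 11 · (1 + 0.256074)² = 11 · (1.256074)² = 17.354934.

Rounded to 4 decimal places: λ_− ≈ 6.0877, λ_+ ≈ 17.3549.


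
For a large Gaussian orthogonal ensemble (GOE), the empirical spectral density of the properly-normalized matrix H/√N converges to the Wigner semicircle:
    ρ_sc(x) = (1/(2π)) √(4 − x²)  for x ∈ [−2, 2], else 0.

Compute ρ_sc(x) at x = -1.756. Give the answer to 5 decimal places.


ρ_sc(x) = (1/(2π)) √(4 − x²). With x = -1.756:
  4 − x² = 4 − (-1.756)² = 4 − 3.083536 = 0.916464.
  √(4 − x²) = 0.957321.
  1/(2π) = 0.159155.
  ρ_sc(-1.756) = 0.159155 · 0.957321 = 0.152362.

Rounded to 5 decimal places: ρ_sc(-1.756) ≈ 0.15236.


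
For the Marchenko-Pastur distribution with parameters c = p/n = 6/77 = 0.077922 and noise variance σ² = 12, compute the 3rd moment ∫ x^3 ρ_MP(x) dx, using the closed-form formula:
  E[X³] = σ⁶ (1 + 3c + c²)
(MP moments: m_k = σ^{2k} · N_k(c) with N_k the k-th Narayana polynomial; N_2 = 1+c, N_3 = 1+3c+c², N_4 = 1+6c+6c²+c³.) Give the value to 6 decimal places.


E[X³] = σ⁶ (1 + 3c + c²) (third MP moment). With σ² = 12 (so σ⁶ = 1728) and c = 6/77 = 0.077922: E[X³] = 1728 · (1 + 3·0.077922 + (0.077922)²) = 1728 · 1.239838.

So E[X^3] = 2142.440209.


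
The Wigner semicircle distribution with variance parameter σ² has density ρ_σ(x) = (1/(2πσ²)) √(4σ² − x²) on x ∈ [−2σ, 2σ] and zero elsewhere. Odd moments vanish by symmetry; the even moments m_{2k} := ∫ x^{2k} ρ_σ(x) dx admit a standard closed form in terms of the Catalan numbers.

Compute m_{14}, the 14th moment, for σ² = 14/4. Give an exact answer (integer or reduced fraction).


By the scaled semicircle moment identity, m_{2k} = σ^{2k} · C_k with k = 7.
C_7 = (1/(k+1)) · C(2k, k) = (1/8) · C(14, 7) = (1/8) · 3432 = 429.
σ^{2k} = (σ²)^k = (14/4)^7 = 823543/128.

Therefore m_{14} = σ^{14} · C_7 = (823543/128) · 429 = 353299947/128.


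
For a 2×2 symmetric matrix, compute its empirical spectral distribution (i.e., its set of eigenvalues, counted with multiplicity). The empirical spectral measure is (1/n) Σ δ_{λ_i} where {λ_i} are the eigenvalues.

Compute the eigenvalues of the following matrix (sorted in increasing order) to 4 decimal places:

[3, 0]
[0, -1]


Since M is real symmetric, both eigenvalues are real; they are the roots of det(λI − M) = λ² − (tr M) λ + det M.
tr M = 3 + (-1) = 2.
det M = 3·(-1) − 0² = -3 − 0 = -3.
Characteristic polynomial: λ² − 2λ − 3 = 0.
Discriminant Δ = (tr M)² − 4·det M = 4 − (-12) = 16; √Δ = 4.000000.
λ = (tr M ± √Δ)/2 = (2 ± 4.000000)/2, giving (tr M − √Δ)/2 = -1.0000 and (tr M + √Δ)/2 = 3.0000.

Eigenvalues sorted in increasing order: [-1.0000, 3.0000].


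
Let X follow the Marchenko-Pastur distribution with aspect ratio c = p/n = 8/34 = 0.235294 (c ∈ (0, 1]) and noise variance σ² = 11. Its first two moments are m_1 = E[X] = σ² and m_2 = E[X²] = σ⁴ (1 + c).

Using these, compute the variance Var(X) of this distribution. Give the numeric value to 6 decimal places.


m_1 = E[X] = σ² = 11, so m_1² = 121.
m_2 = E[X²] = σ⁴ (1 + c) = 121 · (1 + 0.235294) = 121 · 1.235294 = 149.470588.
(Note m_2 − m_1² simplifies to c · σ⁴ = 0.235294 · 121.)

Var(X) = m_2 − m_1² = 149.470588 − 121 = 28.470588.


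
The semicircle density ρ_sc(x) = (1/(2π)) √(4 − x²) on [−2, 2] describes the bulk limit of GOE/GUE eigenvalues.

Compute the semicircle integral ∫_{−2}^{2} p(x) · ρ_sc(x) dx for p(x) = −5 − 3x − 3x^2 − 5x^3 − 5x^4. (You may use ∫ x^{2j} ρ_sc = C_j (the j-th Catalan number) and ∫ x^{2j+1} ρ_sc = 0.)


Write p(x) = Σ a_i x^i, split into monomials and integrate each against ρ_sc separately.
Using ∫ x^{2j} ρ_sc = C_j = (1/(j+1)) C(2j, j) (Catalan numbers) and ∫ x^{2j+1} ρ_sc = 0 (odd monomials vanish by symmetry):
  i = 0 (even): a_0 · C_{0} = -5 · 1 = -5
  i = 1 (odd): ∫ x^1 ρ_sc = 0 (vanishes)
  i = 2 (even): a_2 · C_{1} = -3 · 1 = -3
  i = 3 (odd): ∫ x^3 ρ_sc = 0 (vanishes)
  i = 4 (even): a_4 · C_{2} = -5 · 2 = -10

Summing the contributions: ∫_{−2}^{2} p(x) ρ_sc(x) dx = (-5) + (-3) + (-10) = -18.


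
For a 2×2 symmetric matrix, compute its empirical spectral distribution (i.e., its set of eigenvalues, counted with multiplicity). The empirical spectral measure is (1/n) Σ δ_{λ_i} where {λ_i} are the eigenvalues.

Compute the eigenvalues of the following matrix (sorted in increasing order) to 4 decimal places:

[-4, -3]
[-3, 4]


Since M is real symmetric, both eigenvalues are real; they are the roots of det(λI − M) = λ² − (tr M) λ + det M.
tr M = -4 + 4 = 0.
det M = (-4)·4 − (-3)² = -16 − 9 = -25.
Characteristic polynomial: λ² − 25 = 0.
Discriminant Δ = (tr M)² − 4·det M = 0 − (-100) = 100; √Δ = 10.000000.
λ = (tr M ± √Δ)/2 = (0 ± 10.000000)/2, giving (tr M − √Δ)/2 = -5.0000 and (tr M + √Δ)/2 = 5.0000.

Eigenvalues sorted in increasing order: [-5.0000, 5.0000].


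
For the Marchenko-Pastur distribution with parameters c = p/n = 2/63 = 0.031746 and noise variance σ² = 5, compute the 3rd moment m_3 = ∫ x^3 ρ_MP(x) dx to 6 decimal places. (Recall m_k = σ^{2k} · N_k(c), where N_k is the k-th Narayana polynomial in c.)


E[X³] = σ⁶ (1 + 3c + c²) (third MP moment). With σ² = 5 (so σ⁶ = 125) and c = 2/63 = 0.031746: E[X³] = 125 · (1 + 3·0.031746 + (0.031746)²) = 125 · 1.096246.

So E[X^3] = 137.030738.


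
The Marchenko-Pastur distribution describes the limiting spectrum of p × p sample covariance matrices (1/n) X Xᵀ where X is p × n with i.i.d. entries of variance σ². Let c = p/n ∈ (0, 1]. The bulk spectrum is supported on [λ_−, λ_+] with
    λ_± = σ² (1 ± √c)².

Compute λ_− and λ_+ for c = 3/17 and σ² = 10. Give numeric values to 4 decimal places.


c = 3/17 = 0.176471; √c = 0.420084.
λ_− = σ² (1 − √c)² = 10 · (1 − 0.420084)² = 10 · (0.579916)² = 3.363025.
λ_+ = σ² (1 + √c)² = 10 · (1 + 0.420084)² = 10 · (1.420084)² = 20.166386.

Rounded to 4 decimal places: λ_− ≈ 3.3630, λ_+ ≈ 20.1664.


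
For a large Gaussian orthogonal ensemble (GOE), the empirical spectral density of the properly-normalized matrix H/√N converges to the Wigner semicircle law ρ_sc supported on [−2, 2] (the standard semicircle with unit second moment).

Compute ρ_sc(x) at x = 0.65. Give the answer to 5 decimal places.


ρ_sc(x) = (1/(2π)) √(4 − x²). With x = 0.65:
  4 − x² = 4 − (0.65)² = 4 − 0.422500 = 3.577500.
  √(4 − x²) = 1.891428.
  1/(2π) = 0.159155.
  ρ_sc(0.65) = 0.159155 · 1.891428 = 0.301030.

Rounded to 5 decimal places: ρ_sc(0.65) ≈ 0.30103.


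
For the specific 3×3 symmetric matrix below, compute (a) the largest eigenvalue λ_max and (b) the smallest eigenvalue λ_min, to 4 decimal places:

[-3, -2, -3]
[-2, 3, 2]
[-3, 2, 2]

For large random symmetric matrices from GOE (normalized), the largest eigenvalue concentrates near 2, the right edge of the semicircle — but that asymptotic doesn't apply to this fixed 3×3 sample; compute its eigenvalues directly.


Since M is real symmetric, all three eigenvalues are real; they are the roots of det(λI − M) = λ³ − (tr M) λ² + s λ − det M, where s is the sum of the principal 2×2 minors.
tr M = -3 + 3 + 2 = 2.
s = ((-3)·3 − (-2)²) + ((-3)·2 − (-3)²) + (3·2 − 2²) = -13 + (-15) + 2 = -26.
det M (expand along row 1) = (-3)·2 − (-2)·2 + (-3)·5 = -17.
Characteristic polynomial: λ³ − 2λ² − 26λ + 17 = 0.
Substitute λ = y + (tr M)/3 = y + 0.666667 to remove the quadratic term: y³ + p·y + q = 0 with p = s − (tr M)²/3 = -27.333333 and q = −2(tr M)³/27 + (tr M)·s/3 − det M = -0.925926.
Three real roots ⇒ use the trigonometric (Viète) form: r = 2√(−p/3) = 6.036923, φ = arccos(3q/(p·r)) = arccos(0.016834) = 1.553961 rad.
y_k = r·cos(φ/3 − 2πk/3) for k = 0, 1, 2 gives y = 5.244985, -0.033877, -5.211108.
λ_k = y_k + 0.666667 gives λ = 5.9117, 0.6328, -4.5444 (check: the sum is 2.0000 = tr M).

Hence λ_max = 5.9117 and λ_min = -4.5444.


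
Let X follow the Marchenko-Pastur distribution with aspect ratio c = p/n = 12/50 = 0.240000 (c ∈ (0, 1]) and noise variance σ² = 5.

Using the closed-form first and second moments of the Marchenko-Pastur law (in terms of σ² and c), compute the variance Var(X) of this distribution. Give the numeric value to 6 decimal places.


Recall the MP moments m_1 = E[X] = σ² and m_2 = E[X²] = σ⁴ (1 + c).
m_1 = E[X] = σ² = 5, so m_1² = 25.
m_2 = E[X²] = σ⁴ (1 + c) = 25 · (1 + 0.240000) = 25 · 1.240000 = 31.000000.
(Note m_2 − m_1² simplifies to c · σ⁴ = 0.240000 · 25.)

Var(X) = m_2 − m_1² = 31.000000 − 25 = 6.000000.


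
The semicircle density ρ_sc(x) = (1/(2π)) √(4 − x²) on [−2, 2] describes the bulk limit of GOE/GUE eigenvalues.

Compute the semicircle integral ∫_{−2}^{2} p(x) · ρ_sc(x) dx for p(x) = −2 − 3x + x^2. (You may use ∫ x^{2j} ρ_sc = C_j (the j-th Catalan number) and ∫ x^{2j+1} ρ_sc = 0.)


Write p(x) = Σ a_i x^i, split into monomials and integrate each against ρ_sc separately.
Using ∫ x^{2j} ρ_sc = C_j = (1/(j+1)) C(2j, j) (Catalan numbers) and ∫ x^{2j+1} ρ_sc = 0 (odd monomials vanish by symmetry):
  i = 0 (even): a_0 · C_{0} = -2 · 1 = -2
  i = 1 (odd): ∫ x^1 ρ_sc = 0 (vanishes)
  i = 2 (even): a_2 · C_{1} = 1 · 1 = 1

Summing the contributions: ∫_{−2}^{2} p(x) ρ_sc(x) dx = (-2) + 1 = -1.


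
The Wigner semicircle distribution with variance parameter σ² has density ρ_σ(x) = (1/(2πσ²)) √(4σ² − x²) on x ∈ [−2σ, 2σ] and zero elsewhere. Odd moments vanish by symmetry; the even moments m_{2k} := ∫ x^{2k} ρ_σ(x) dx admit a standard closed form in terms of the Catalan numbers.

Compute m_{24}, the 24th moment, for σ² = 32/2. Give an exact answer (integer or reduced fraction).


By the scaled semicircle moment identity, m_{2k} = σ^{2k} · C_k with k = 12.
C_12 = (1/(k+1)) · C(2k, k) = (1/13) · C(24, 12) = (1/13) · 2704156 = 208012.
σ^{2k} = (σ²)^k = (32/2)^12 = 281474976710656.

Therefore m_{24} = σ^{24} · C_12 = 281474976710656 · 208012 = 58550172855536975872.


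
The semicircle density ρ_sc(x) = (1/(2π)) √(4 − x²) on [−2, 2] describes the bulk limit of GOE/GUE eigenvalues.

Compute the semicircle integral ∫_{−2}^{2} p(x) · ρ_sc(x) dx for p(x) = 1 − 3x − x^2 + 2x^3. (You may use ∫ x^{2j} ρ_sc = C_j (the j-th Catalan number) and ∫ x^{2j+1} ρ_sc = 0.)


Write p(x) = Σ a_i x^i, split into monomials and integrate each against ρ_sc separately.
Using ∫ x^{2j} ρ_sc = C_j = (1/(j+1)) C(2j, j) (Catalan numbers) and ∫ x^{2j+1} ρ_sc = 0 (odd monomials vanish by symmetry):
  i = 0 (even): a_0 · C_{0} = 1 · 1 = 1
  i = 1 (odd): ∫ x^1 ρ_sc = 0 (vanishes)
  i = 2 (even): a_2 · C_{1} = -1 · 1 = -1
  i = 3 (odd): ∫ x^3 ρ_sc = 0 (vanishes)

Summing the contributions: ∫_{−2}^{2} p(x) ρ_sc(x) dx = 1 + (-1) = 0.


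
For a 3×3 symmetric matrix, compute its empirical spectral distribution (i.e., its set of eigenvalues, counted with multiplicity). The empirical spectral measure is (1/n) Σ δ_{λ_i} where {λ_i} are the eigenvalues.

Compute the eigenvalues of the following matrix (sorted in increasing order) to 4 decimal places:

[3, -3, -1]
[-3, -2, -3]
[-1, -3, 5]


Since M is real symmetric, all three eigenvalues are real; they are the roots of det(λI − M) = λ³ − (tr M) λ² + s λ − det M, where s is the sum of the principal 2×2 minors.
tr M = 3 + (-2) + 5 = 6.
s = (3·(-2) − (-3)²) + (3·5 − (-1)²) + ((-2)·5 − (-3)²) = -15 + 14 + (-19) = -20.
det M (expand along row 1) = 3·(-19) − (-3)·(-18) + (-1)·7 = -118.
Characteristic polynomial: λ³ − 6λ² − 20λ + 118 = 0.
Substitute λ = y + (tr M)/3 = y + 2.000000 to remove the quadratic term: y³ + p·y + q = 0 with p = s − (tr M)²/3 = -32.000000 and q = −2(tr M)³/27 + (tr M)·s/3 − det M = 62.000000.
Three real roots ⇒ use the trigonometric (Viète) form: r = 2√(−p/3) = 6.531973, φ = arccos(3q/(p·r)) = arccos(-0.889854) = 2.667821 rad.
y_k = r·cos(φ/3 − 2πk/3) for k = 0, 1, 2 gives y = 4.114988, 2.335700, -6.450688.
λ_k = y_k + 2.000000 gives λ = 6.1150, 4.3357, -4.4507 (check: the sum is 6.0000 = tr M).

Eigenvalues sorted in increasing order: [-4.4507, 4.3357, 6.1150].


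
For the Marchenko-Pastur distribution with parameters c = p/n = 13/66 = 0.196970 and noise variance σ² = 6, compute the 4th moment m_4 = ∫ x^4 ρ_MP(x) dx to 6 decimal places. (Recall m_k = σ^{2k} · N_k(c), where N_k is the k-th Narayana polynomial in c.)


E[X⁴] = σ⁸ (1 + 6c + 6c² + c³) (fourth MP moment). With σ² = 6 (so σ⁸ = 1296) and c = 13/66 = 0.196970: E[X⁴] = 1296 · (1 + 6·0.196970 + 6·(0.196970)² + (0.196970)³) = 1296 · 2.422242.

So E[X^4] = 3139.226146.


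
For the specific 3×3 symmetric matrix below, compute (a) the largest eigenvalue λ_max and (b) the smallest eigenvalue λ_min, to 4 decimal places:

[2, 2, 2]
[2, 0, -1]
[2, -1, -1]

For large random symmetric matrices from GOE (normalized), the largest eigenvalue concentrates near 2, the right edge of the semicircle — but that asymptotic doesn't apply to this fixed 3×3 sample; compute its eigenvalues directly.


Since M is real symmetric, all three eigenvalues are real; they are the roots of det(λI − M) = λ³ − (tr M) λ² + s λ − det M, where s is the sum of the principal 2×2 minors.
tr M = 2 + 0 + (-1) = 1.
s = (2·0 − 2²) + (2·(-1) − 2²) + (0·(-1) − (-1)²) = -4 + (-6) + (-1) = -11.
det M (expand along row 1) = 2·(-1) − 2·0 + 2·(-2) = -6.
Characteristic polynomial: λ³ − λ² − 11λ + 6 = 0.
Substitute λ = y + (tr M)/3 = y + 0.333333 to remove the quadratic term: y³ + p·y + q = 0 with p = s − (tr M)²/3 = -11.333333 and q = −2(tr M)³/27 + (tr M)·s/3 − det M = 2.259259.
Three real roots ⇒ use the trigonometric (Viète) form: r = 2√(−p/3) = 3.887301, φ = arccos(3q/(p·r)) = arccos(-0.153844) = 1.725254 rad.
y_k = r·cos(φ/3 − 2πk/3) for k = 0, 1, 2 gives y = 3.262014, 0.200053, -3.462067.
λ_k = y_k + 0.333333 gives λ = 3.5953, 0.5334, -3.1287 (check: the sum is 1.0000 = tr M).

Hence λ_max = 3.5953 and λ_min = -3.1287.


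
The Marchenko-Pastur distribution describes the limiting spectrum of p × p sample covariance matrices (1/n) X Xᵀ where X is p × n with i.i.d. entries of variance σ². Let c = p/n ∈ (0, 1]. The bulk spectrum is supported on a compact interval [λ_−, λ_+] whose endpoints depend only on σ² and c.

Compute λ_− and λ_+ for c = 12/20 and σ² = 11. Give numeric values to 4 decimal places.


c = 12/20 = 0.600000; √c = 0.774597.
λ_− = σ² (1 − √c)² = 11 · (1 − 0.774597)² = 11 · (0.225403)² = 0.558873.
λ_+ = σ² (1 + √c)² = 11 · (1 + 0.774597)² = 11 · (1.774597)² = 34.641127.

Rounded to 4 decimal places: λ_− ≈ 0.5589, λ_+ ≈ 34.6411.


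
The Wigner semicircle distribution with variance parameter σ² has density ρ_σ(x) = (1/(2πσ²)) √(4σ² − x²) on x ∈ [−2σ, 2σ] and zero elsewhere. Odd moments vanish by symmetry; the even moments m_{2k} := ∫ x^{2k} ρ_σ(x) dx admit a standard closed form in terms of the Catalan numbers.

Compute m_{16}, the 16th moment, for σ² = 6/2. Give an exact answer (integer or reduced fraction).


By the scaled semicircle moment identity, m_{2k} = σ^{2k} · C_k with k = 8.
C_8 = (1/(k+1)) · C(2k, k) = (1/9) · C(16, 8) = (1/9) · 12870 = 1430.
σ^{2k} = (σ²)^k = (6/2)^8 = 6561.

Therefore m_{16} = σ^{16} · C_8 = 6561 · 1430 = 9382230.


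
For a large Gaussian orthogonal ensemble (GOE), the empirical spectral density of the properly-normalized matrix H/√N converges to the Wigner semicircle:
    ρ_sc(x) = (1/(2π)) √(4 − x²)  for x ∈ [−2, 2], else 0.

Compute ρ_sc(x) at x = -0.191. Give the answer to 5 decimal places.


ρ_sc(x) = (1/(2π)) √(4 − x²). With x = -0.191:
  4 − x² = 4 − (-0.191)² = 4 − 0.036481 = 3.963519.
  √(4 − x²) = 1.990859.
  1/(2π) = 0.159155.
  ρ_sc(-0.191) = 0.159155 · 1.990859 = 0.316855.

Rounded to 5 decimal places: ρ_sc(-0.191) ≈ 0.31686.


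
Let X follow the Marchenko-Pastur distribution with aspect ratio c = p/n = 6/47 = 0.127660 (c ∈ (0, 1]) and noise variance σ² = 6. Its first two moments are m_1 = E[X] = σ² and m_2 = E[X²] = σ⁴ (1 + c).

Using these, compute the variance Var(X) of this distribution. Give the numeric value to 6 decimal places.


m_1 = E[X] = σ² = 6, so m_1² = 36.
m_2 = E[X²] = σ⁴ (1 + c) = 36 · (1 + 0.127660) = 36 · 1.127660 = 40.595745.
(Note m_2 − m_1² simplifies to c · σ⁴ = 0.127660 · 36.)

Var(X) = m_2 − m_1² = 40.595745 − 36 = 4.595745.


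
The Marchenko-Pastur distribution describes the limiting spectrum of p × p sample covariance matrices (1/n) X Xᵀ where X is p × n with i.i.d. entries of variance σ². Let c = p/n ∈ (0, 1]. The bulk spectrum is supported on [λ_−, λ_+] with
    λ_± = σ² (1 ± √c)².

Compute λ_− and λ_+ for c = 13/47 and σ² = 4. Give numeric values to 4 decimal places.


c = 13/47 = 0.276596; √c = 0.525924.
λ_− = σ² (1 − √c)² = 4 · (1 − 0.525924)² = 4 · (0.474076)² = 0.898993.
λ_+ = σ² (1 + √c)² = 4 · (1 + 0.525924)² = 4 · (1.525924)² = 9.313773.

Rounded to 4 decimal places: λ_− ≈ 0.8990, λ_+ ≈ 9.3138.


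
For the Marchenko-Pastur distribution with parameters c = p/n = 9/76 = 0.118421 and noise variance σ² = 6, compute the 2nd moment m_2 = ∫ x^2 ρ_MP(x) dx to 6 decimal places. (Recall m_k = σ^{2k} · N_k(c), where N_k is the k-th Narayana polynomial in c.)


E[X²] = σ⁴ (1 + c) (second MP moment). With σ² = 6 (so σ⁴ = 36) and c = 9/76 = 0.118421: E[X²] = 36 · (1 + 0.118421) = 36 · 1.118421.

So E[X^2] = 40.263158.


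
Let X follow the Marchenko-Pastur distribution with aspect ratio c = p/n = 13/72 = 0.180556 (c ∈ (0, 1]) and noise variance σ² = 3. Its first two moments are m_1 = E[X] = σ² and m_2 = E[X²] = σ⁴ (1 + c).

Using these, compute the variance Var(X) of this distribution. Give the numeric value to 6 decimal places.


m_1 = E[X] = σ² = 3, so m_1² = 9.
m_2 = E[X²] = σ⁴ (1 + c) = 9 · (1 + 0.180556) = 9 · 1.180556 = 10.625000.
(Note m_2 − m_1² simplifies to c · σ⁴ = 0.180556 · 9.)

Var(X) = m_2 − m_1² = 10.625000 − 9 = 1.625000.


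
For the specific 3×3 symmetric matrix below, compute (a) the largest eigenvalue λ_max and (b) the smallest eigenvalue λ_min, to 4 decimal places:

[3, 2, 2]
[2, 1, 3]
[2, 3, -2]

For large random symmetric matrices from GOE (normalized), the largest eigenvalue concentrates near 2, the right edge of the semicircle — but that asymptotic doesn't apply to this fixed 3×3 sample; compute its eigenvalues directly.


Since M is real symmetric, all three eigenvalues are real; they are the roots of det(λI − M) = λ³ − (tr M) λ² + s λ − det M, where s is the sum of the principal 2×2 minors.
tr M = 3 + 1 + (-2) = 2.
s = (3·1 − 2²) + (3·(-2) − 2²) + (1·(-2) − 3²) = -1 + (-10) + (-11) = -22.
det M (expand along row 1) = 3·(-11) − 2·(-10) + 2·4 = -5.
Characteristic polynomial: λ³ − 2λ² − 22λ + 5 = 0.
Substitute λ = y + (tr M)/3 = y + 0.666667 to remove the quadratic term: y³ + p·y + q = 0 with p = s − (tr M)²/3 = -23.333333 and q = −2(tr M)³/27 + (tr M)·s/3 − det M = -10.259259.
Three real roots ⇒ use the trigonometric (Viète) form: r = 2√(−p/3) = 5.577734, φ = arccos(3q/(p·r)) = arccos(0.236485) = 1.332050 rad.
y_k = r·cos(φ/3 − 2πk/3) for k = 0, 1, 2 gives y = 5.036880, -0.443419, -4.593461.
λ_k = y_k + 0.666667 gives λ = 5.7035, 0.2232, -3.9268 (check: the sum is 2.0000 = tr M).

Hence λ_max = 5.7035 and λ_min = -3.9268.


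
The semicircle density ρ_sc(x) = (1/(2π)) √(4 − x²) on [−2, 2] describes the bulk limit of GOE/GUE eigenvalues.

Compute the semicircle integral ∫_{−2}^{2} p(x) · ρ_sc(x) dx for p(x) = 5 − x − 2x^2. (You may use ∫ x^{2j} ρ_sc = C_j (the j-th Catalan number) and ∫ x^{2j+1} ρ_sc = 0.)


Write p(x) = Σ a_i x^i, split into monomials and integrate each against ρ_sc separately.
Using ∫ x^{2j} ρ_sc = C_j = (1/(j+1)) C(2j, j) (Catalan numbers) and ∫ x^{2j+1} ρ_sc = 0 (odd monomials vanish by symmetry):
  i = 0 (even): a_0 · C_{0} = 5 · 1 = 5
  i = 1 (odd): ∫ x^1 ρ_sc = 0 (vanishes)
  i = 2 (even): a_2 · C_{1} = -2 · 1 = -2

Summing the contributions: ∫_{−2}^{2} p(x) ρ_sc(x) dx = 5 + (-2) = 3.


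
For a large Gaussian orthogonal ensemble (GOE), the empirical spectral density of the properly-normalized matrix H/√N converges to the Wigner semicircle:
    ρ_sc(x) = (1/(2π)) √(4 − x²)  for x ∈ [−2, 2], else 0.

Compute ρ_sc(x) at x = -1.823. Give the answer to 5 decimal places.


ρ_sc(x) = (1/(2π)) √(4 − x²). With x = -1.823:
  4 − x² = 4 − (-1.823)² = 4 − 3.323329 = 0.676671.
  √(4 − x²) = 0.822600.
  1/(2π) = 0.159155.
  ρ_sc(-1.823) = 0.159155 · 0.822600 = 0.130921.

Rounded to 5 decimal places: ρ_sc(-1.823) ≈ 0.13092.


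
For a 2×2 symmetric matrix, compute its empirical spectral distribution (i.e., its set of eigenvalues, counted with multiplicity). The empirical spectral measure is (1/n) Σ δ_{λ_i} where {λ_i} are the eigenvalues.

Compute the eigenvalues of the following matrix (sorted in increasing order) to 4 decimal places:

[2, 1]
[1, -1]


Since M is real symmetric, both eigenvalues are real; they are the roots of det(λI − M) = λ² − (tr M) λ + det M.
tr M = 2 + (-1) = 1.
det M = 2·(-1) − 1² = -2 − 1 = -3.
Characteristic polynomial: λ² − λ − 3 = 0.
Discriminant Δ = (tr M)² − 4·det M = 1 − (-12) = 13; √Δ = 3.605551.
λ = (tr M ± √Δ)/2 = (1 ± 3.605551)/2, giving (tr M − √Δ)/2 = -1.3028 and (tr M + √Δ)/2 = 2.3028.

Eigenvalues sorted in increasing order: [-1.3028, 2.3028].


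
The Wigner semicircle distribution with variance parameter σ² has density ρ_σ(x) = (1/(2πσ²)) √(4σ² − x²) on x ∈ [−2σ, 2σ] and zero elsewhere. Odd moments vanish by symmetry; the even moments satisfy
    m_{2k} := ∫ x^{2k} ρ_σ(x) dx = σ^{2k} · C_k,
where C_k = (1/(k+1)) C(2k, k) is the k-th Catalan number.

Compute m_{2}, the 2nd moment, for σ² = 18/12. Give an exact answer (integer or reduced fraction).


By the scaled semicircle moment identity, m_{2k} = σ^{2k} · C_k with k = 1.
C_1 = (1/(k+1)) · C(2k, k) = (1/2) · C(2, 1) = (1/2) · 2 = 1.
σ^{2k} = (σ²)^k = (18/12)^1 = 3/2.

Therefore m_{2} = σ^{2} · C_1 = (3/2) · 1 = 3/2.


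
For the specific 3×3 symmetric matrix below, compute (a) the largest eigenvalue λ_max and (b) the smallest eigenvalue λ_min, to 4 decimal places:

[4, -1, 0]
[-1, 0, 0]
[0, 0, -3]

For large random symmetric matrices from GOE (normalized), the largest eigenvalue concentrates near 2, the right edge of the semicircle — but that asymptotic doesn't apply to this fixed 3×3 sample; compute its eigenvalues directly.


Since M is real symmetric, all three eigenvalues are real; they are the roots of det(λI − M) = λ³ − (tr M) λ² + s λ − det M, where s is the sum of the principal 2×2 minors.
tr M = 4 + 0 + (-3) = 1.
s = (4·0 − (-1)²) + (4·(-3) − 0²) + (0·(-3) − 0²) = -1 + (-12) + 0 = -13.
det M (expand along row 1) = 4·0 − (-1)·3 + 0·0 = 3.
Characteristic polynomial: λ³ − λ² − 13λ − 3 = 0.
Substitute λ = y + (tr M)/3 = y + 0.333333 to remove the quadratic term: y³ + p·y + q = 0 with p = s − (tr M)²/3 = -13.333333 and q = −2(tr M)³/27 + (tr M)·s/3 − det M = -7.407407.
Three real roots ⇒ use the trigonometric (Viète) form: r = 2√(−p/3) = 4.216370, φ = arccos(3q/(p·r)) = arccos(0.395285) = 1.164419 rad.
y_k = r·cos(φ/3 − 2πk/3) for k = 0, 1, 2 gives y = 3.902735, -0.569401, -3.333333.
λ_k = y_k + 0.333333 gives λ = 4.2361, -0.2361, -3.0000 (check: the sum is 1.0000 = tr M).

Hence λ_max = 4.2361 and λ_min = -3.0000.


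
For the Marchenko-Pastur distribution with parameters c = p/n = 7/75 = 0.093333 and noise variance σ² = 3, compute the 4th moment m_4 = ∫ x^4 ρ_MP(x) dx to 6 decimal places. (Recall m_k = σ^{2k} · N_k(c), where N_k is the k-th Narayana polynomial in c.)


E[X⁴] = σ⁸ (1 + 6c + 6c² + c³) (fourth MP moment). With σ² = 3 (so σ⁸ = 81) and c = 7/75 = 0.093333: E[X⁴] = 81 · (1 + 6·0.093333 + 6·(0.093333)² + (0.093333)³) = 81 · 1.613080.

So E[X^4] = 130.659456.


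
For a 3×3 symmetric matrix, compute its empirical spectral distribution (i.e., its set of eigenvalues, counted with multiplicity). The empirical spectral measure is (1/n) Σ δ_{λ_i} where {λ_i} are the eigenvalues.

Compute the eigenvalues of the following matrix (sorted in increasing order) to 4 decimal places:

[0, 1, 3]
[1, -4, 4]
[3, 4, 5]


Since M is real symmetric, all three eigenvalues are real; they are the roots of det(λI − M) = λ³ − (tr M) λ² + s λ − det M, where s is the sum of the principal 2×2 minors.
tr M = 0 + (-4) + 5 = 1.
s = (0·(-4) − 1²) + (0·5 − 3²) + ((-4)·5 − 4²) = -1 + (-9) + (-36) = -46.
det M (expand along row 1) = 0·(-36) − 1·(-7) + 3·16 = 55.
Characteristic polynomial: λ³ − λ² − 46λ − 55 = 0.
Substitute λ = y + (tr M)/3 = y + 0.333333 to remove the quadratic term: y³ + p·y + q = 0 with p = s − (tr M)²/3 = -46.333333 and q = −2(tr M)³/27 + (tr M)·s/3 − det M = -70.407407.
Three real roots ⇒ use the trigonometric (Viète) form: r = 2√(−p/3) = 7.859884, φ = arccos(3q/(p·r)) = arccos(0.580003) = 0.952064 rad.
y_k = r·cos(φ/3 − 2πk/3) for k = 0, 1, 2 gives y = 7.467394, -1.609586, -5.857809.
λ_k = y_k + 0.333333 gives λ = 7.8007, -1.2763, -5.5245 (check: the sum is 1.0000 = tr M).

Eigenvalues sorted in increasing order: [-5.5245, -1.2763, 7.8007].


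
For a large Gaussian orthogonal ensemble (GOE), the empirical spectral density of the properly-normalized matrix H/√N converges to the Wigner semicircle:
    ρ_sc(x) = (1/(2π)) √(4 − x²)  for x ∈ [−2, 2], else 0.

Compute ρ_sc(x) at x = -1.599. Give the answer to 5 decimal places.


ρ_sc(x) = (1/(2π)) √(4 − x²). With x = -1.599:
  4 − x² = 4 − (-1.599)² = 4 − 2.556801 = 1.443199.
  √(4 − x²) = 1.201332.
  1/(2π) = 0.159155.
  ρ_sc(-1.599) = 0.159155 · 1.201332 = 0.191198.

Rounded to 5 decimal places: ρ_sc(-1.599) ≈ 0.19120.


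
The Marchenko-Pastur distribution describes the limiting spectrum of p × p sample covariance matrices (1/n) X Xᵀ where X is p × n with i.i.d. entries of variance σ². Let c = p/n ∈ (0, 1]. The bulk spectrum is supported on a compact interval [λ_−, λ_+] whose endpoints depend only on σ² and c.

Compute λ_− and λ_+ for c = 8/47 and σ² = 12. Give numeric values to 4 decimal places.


c = 8/47 = 0.170213; √c = 0.412568.
λ_− = σ² (1 − √c)² = 12 · (1 − 0.412568)² = 12 · (0.587432)² = 4.140909.
λ_+ = σ² (1 + √c)² = 12 · (1 + 0.412568)² = 12 · (1.412568)² = 23.944197.

Rounded to 4 decimal places: λ_− ≈ 4.1409, λ_+ ≈ 23.9442.


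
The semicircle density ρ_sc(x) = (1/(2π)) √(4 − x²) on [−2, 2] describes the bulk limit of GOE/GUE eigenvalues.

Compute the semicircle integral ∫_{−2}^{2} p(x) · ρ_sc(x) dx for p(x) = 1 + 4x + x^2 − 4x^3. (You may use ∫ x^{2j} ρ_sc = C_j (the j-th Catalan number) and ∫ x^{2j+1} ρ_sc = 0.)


Write p(x) = Σ a_i x^i, split into monomials and integrate each against ρ_sc separately.
Using ∫ x^{2j} ρ_sc = C_j = (1/(j+1)) C(2j, j) (Catalan numbers) and ∫ x^{2j+1} ρ_sc = 0 (odd monomials vanish by symmetry):
  i = 0 (even): a_0 · C_{0} = 1 · 1 = 1
  i = 1 (odd): ∫ x^1 ρ_sc = 0 (vanishes)
  i = 2 (even): a_2 · C_{1} = 1 · 1 = 1
  i = 3 (odd): ∫ x^3 ρ_sc = 0 (vanishes)

Summing the contributions: ∫_{−2}^{2} p(x) ρ_sc(x) dx = 1 + 1 = 2.


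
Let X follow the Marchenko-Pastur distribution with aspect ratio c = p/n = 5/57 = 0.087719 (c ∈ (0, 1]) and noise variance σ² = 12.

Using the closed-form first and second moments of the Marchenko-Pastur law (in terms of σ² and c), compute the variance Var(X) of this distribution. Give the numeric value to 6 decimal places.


Recall the MP moments m_1 = E[X] = σ² and m_2 = E[X²] = σ⁴ (1 + c).
m_1 = E[X] = σ² = 12, so m_1² = 144.
m_2 = E[X²] = σ⁴ (1 + c) = 144 · (1 + 0.087719) = 144 · 1.087719 = 156.631579.
(Note m_2 − m_1² simplifies to c · σ⁴ = 0.087719 · 144.)

Var(X) = m_2 − m_1² = 156.631579 − 144 = 12.631579.


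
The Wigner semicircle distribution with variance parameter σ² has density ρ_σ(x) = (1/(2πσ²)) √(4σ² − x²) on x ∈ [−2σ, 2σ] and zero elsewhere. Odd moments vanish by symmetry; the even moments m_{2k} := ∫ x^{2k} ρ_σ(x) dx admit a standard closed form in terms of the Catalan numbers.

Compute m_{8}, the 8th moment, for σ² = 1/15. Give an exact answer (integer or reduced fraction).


By the scaled semicircle moment identity, m_{2k} = σ^{2k} · C_k with k = 4.
C_4 = (1/(k+1)) · C(2k, k) = (1/5) · C(8, 4) = (1/5) · 70 = 14.
σ^{2k} = (σ²)^k = (1/15)^4 = 1/50625.

Therefore m_{8} = σ^{8} · C_4 = (1/50625) · 14 = 14/50625.


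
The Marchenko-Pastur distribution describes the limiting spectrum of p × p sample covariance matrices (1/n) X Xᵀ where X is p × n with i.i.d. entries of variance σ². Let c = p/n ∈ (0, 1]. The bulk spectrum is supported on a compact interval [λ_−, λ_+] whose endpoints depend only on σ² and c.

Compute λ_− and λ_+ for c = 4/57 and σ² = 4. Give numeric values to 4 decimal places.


c = 4/57 = 0.070175; √c = 0.264906.
λ_− = σ² (1 − √c)² = 4 · (1 − 0.264906)² = 4 · (0.735094)² = 2.161450.
λ_+ = σ² (1 + √c)² = 4 · (1 + 0.264906)² = 4 · (1.264906)² = 6.399954.

Rounded to 4 decimal places: λ_− ≈ 2.1614, λ_+ ≈ 6.4000.


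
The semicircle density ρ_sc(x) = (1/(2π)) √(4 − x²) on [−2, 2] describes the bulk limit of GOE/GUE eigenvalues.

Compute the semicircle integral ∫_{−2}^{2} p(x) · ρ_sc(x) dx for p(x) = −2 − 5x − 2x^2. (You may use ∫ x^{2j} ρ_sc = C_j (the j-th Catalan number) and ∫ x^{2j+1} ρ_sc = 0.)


Write p(x) = Σ a_i x^i, split into monomials and integrate each against ρ_sc separately.
Using ∫ x^{2j} ρ_sc = C_j = (1/(j+1)) C(2j, j) (Catalan numbers) and ∫ x^{2j+1} ρ_sc = 0 (odd monomials vanish by symmetry):
  i = 0 (even): a_0 · C_{0} = -2 · 1 = -2
  i = 1 (odd): ∫ x^1 ρ_sc = 0 (vanishes)
  i = 2 (even): a_2 · C_{1} = -2 · 1 = -2

Summing the contributions: ∫_{−2}^{2} p(x) ρ_sc(x) dx = (-2) + (-2) = -4.


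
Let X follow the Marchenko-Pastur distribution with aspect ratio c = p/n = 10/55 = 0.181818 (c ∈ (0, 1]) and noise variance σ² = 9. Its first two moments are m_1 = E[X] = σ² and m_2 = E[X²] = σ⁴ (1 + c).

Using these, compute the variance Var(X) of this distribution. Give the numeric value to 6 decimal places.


m_1 = E[X] = σ² = 9, so m_1² = 81.
m_2 = E[X²] = σ⁴ (1 + c) = 81 · (1 + 0.181818) = 81 · 1.181818 = 95.727273.
(Note m_2 − m_1² simplifies to c · σ⁴ = 0.181818 · 81.)

Var(X) = m_2 − m_1² = 95.727273 − 81 = 14.727273.


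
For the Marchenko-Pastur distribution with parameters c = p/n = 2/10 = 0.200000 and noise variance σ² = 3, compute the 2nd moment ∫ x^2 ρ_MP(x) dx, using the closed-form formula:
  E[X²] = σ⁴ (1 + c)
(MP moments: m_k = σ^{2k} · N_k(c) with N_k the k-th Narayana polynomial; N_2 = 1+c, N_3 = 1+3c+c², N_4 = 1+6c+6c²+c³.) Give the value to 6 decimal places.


E[X²] = σ⁴ (1 + c) (second MP moment). With σ² = 3 (so σ⁴ = 9) and c = 2/10 = 0.200000: E[X²] = 9 · (1 + 0.200000) = 9 · 1.200000.

So E[X^2] = 10.800000.


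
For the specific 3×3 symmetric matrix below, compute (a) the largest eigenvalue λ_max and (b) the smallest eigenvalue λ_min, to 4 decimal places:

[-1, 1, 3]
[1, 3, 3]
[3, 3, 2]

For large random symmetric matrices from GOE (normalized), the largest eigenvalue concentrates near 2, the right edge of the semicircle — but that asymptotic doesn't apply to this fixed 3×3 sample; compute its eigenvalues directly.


Since M is real symmetric, all three eigenvalues are real; they are the roots of det(λI − M) = λ³ − (tr M) λ² + s λ − det M, where s is the sum of the principal 2×2 minors.
tr M = -1 + 3 + 2 = 4.
s = ((-1)·3 − 1²) + ((-1)·2 − 3²) + (3·2 − 3²) = -4 + (-11) + (-3) = -18.
det M (expand along row 1) = (-1)·(-3) − 1·(-7) + 3·(-6) = -8.
Characteristic polynomial: λ³ − 4λ² − 18λ + 8 = 0.
Substitute λ = y + (tr M)/3 = y + 1.333333 to remove the quadratic term: y³ + p·y + q = 0 with p = s − (tr M)²/3 = -23.333333 and q = −2(tr M)³/27 + (tr M)·s/3 − det M = -20.740741.
Three real roots ⇒ use the trigonometric (Viète) form: r = 2√(−p/3) = 5.577734, φ = arccos(3q/(p·r)) = arccos(0.478091) = 1.072316 rad.
y_k = r·cos(φ/3 − 2πk/3) for k = 0, 1, 2 gives y = 5.225199, -0.922538, -4.302661.
λ_k = y_k + 1.333333 gives λ = 6.5585, 0.4108, -2.9693 (check: the sum is 4.0000 = tr M).

Hence λ_max = 6.5585 and λ_min = -2.9693.
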